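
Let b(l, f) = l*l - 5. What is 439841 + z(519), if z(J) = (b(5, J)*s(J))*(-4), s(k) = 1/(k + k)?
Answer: 228277439/519 ≈ 4.3984e+5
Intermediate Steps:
s(k) = 1/(2*k)
b(l, f) = -5 + l**2 (b(l, f) = l**2 - 5 = -5 + l**2)
z(J) = -40/J (z(J) = ((-5 + 5**2)*(1/(2*J)))*(-4) = ((-5 + 25)*(1/(2*J)))*(-4) = (20*(1/(2*J)))*(-4) = (10/J)*(-4) = -40/J)
439841 + z(519) = 439841 - 40/519 = 228277439/519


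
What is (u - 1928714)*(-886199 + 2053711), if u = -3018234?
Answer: -5775621153376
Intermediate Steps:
(u - 1928714)*(-886199 + 2053711) = (-3018234 - 1928714)*(-886199 + 2053711) = -4946948*1167512 = -5775621153376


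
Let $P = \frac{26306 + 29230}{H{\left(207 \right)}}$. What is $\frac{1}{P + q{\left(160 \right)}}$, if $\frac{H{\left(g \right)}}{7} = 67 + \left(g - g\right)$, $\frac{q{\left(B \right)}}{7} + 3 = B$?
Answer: $\frac{469}{570967} \approx 0.00082141$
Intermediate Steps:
$q{\left(B \right)} = -21 + 7 B$
$H{\left(g \right)} = 469$ ($H{\left(g \right)} = 7 \left(67 + \left(g - g\right)\right) = 7 \left(67 + 0\right) = 7 \cdot 67 = 469$)
$P = \frac{55536}{469}$ ($P = \frac{26306 + 29230}{469} = 55536 \cdot \frac{1}{469} = \frac{55536}{469} \approx 118.41$)
$\frac{1}{P + q{\left(160 \right)}} = \frac{1}{\frac{55536}{469} + \left(-21 + 7 \cdot 160\right)} = \frac{1}{\frac{55536}{469} + \left(-21 + 1120\right)} = \frac{1}{\frac{55536}{469} + 1099} = \frac{1}{\frac{570967}{469}} = \frac{469}{570967}$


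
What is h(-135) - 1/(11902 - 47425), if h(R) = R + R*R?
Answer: 642611071/35523 ≈ 18090.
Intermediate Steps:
h(R) = R + R²
h(-135) - 1/(11902 - 47425) = -135*(1 - 135) - 1/(11902 - 47425) = -135*(-134) - 1/(-35523) = 18090 - 1*(-1/35523) = 18090 + 1/35523 = 642611071/35523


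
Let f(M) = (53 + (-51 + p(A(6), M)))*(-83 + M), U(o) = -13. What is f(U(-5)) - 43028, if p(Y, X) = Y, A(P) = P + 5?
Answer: -44276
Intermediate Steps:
A(P) = 5 + P
f(M) = -1079 + 13*M (f(M) = (53 + (-51 + (5 + 6)))*(-83 + M) = (53 + (-51 + 11))*(-83 + M) = (53 - 40)*(-83 + M) = 13*(-83 + M) = -1079 + 13*M)
f(U(-5)) - 43028 = (-1079 + 13*(-13)) - 43028 = (-1079 - 169) - 43028 = -1248 - 43028 = -44276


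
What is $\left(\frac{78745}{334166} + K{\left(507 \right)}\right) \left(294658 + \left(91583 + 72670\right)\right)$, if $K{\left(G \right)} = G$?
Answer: $\frac{77785830732277}{334166} \approx 2.3278 \cdot 10^{8}$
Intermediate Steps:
$\left(\frac{78745}{334166} + K{\left(507 \right)}\right) \left(294658 + \left(91583 + 72670\right)\right) = \left(\frac{78745}{334166} + 507\right) \left(294658 + \left(91583 + 72670\right)\right) = \left(78745 \cdot \frac{1}{334166} + 507\right) \left(294658 + 164253\right) = \left(\frac{78745}{334166} + 507\right) 458911 = \frac{169500907}{334166} \cdot 458911 = \frac{77785830732277}{334166}$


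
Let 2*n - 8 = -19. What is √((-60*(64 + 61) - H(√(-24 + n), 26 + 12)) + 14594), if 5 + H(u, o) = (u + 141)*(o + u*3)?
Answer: √(7318 - 922*I*√118)/2 ≈ 49.651 - 25.214*I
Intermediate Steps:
n = -11/2 (n = 4 + (½)*(-19) = 4 - 19/2 = -11/2 ≈ -5.5000)
H(u, o) = -5 + (141 + u)*(o + 3*u) (H(u, o) = -5 + (u + 141)*(o + u*3) = -5 + (141 + u)*(o + 3*u))
√((-60*(64 + 61) - H(√(-24 + n), 26 + 12)) + 14594) = √((-60*(64 + 61) - (-5 + 3*(√(-24 - 11/2))² + 141*(26 + 12) + 423*√(-24 - 11/2) + (26 + 12)*√(-24 - 11/2))) + 14594) = √((-60*125 - (-5 + 3*(√(-59/2))² + 141*38 + 423*√(-59/2) + 38*√(-59/2))) + 14594) = √((-7500 - (-5 + 3*(I*√118/2)² + 5358 + 423*(I*√118/2) + 38*(I*√118/2))) + 14594) = √((-7500 - (-5 + 3*(-59/2) + 5358 + 423*I*√118/2 + 19*I*√118)) + 14594) = √((-7500 - (-5 - 177/2 + 5358 + 423*I*√118/2 + 19*I*√118)) + 14594) = √((-7500 - (10529/2 + 461*I*√118/2)) + 14594) = √((-7500 + (-10529/2 - 461*I*√118/2)) + 14594) = √((-25529/2 - 461*I*√118/2) + 14594) = √(3659/2 - 461*I*√118/2)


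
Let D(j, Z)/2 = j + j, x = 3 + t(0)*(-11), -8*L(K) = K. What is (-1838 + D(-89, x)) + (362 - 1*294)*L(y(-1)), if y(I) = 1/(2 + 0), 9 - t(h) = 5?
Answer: -8793/4 ≈ -2198.3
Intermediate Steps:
t(h) = 4 (t(h) = 9 - 1*5 = 9 - 5 = 4)
y(I) = ½ (y(I) = 1/2 = ½)
L(K) = -K/8
x = -41 (x = 3 + 4*(-11) = 3 - 44 = -41)
D(j, Z) = 4*j (D(j, Z) = 2*(j + j) = 2*(2*j) = 4*j)
(-1838 + D(-89, x)) + (362 - 1*294)*L(y(-1)) = (-1838 + 4*(-89)) + (362 - 1*294)*(-⅛*½) = (-1838 - 356) + (362 - 294)*(-1/16) = -2194 + 68*(-1/16) = -2194 - 17/4 = -8793/4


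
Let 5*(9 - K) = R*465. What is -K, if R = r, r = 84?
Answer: 7803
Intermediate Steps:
R = 84
K = -7803 (K = 9 - 84*465/5 = 9 - ⅕*39060 = 9 - 7812 = -7803)
-K = -1*(-7803) = 7803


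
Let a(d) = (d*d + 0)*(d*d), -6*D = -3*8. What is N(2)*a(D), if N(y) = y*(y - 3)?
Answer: -512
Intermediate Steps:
N(y) = y*(-3 + y)
D = 4 (D = -(-1)*8/2 = -⅙*(-24) = 4)
a(d) = d⁴ (a(d) = (d² + 0)*d² = d²*d² = d⁴)
N(2)*a(D) = (2*(-3 + 2))*4⁴ = (2*(-1))*256 = -2*256 = -512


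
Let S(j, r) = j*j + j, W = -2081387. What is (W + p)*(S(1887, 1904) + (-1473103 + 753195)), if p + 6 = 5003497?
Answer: 8306805301792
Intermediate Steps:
S(j, r) = j + j² (S(j, r) = j² + j = j + j²)
p = 5003491 (p = -6 + 5003497 = 5003491)
(W + p)*(S(1887, 1904) + (-1473103 + 753195)) = (-2081387 + 5003491)*(1887*(1 + 1887) + (-1473103 + 753195)) = 2922104*(1887*1888 - 719908) = 2922104*(3562656 - 719908) = 2922104*2842748 = 8306805301792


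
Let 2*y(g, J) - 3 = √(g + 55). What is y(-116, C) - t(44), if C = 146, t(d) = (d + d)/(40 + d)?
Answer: 19/42 + I*√61/2 ≈ 0.45238 + 3.9051*I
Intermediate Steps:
t(d) = 2*d/(40 + d) (t(d) = (2*d)/(40 + d) = 2*d/(40 + d))
y(g, J) = 3/2 + √(55 + g)/2 (y(g, J) = 3/2 + √(g + 55)/2 = 3/2 + √(55 + g)/2)
y(-116, C) - t(44) = (3/2 + √(55 - 116)/2) - 2*44/(40 + 44) = (3/2 + √(-61)/2) - 2*44/84 = (3/2 + (I*√61)/2) - 2*44/84 = (3/2 + I*√61/2) - 1*22/21 = (3/2 + I*√61/2) - 22/21 = 19/42 + I*√61/2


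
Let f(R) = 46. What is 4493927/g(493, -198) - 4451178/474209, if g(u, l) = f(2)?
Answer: 2130855874555/21813614 ≈ 97685.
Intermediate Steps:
g(u, l) = 46
4493927/g(493, -198) - 4451178/474209 = 4493927/46 - 4451178/474209 = 2130855874555/21813614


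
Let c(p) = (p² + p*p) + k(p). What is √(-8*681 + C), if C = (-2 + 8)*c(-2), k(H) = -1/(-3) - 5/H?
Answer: I*√5383 ≈ 73.369*I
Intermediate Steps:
k(H) = ⅓ - 5/H (k(H) = -1*(-⅓) - 5/H = ⅓ - 5/H)
c(p) = 2*p² + (-15 + p)/(3*p) (c(p) = (p² + p*p) + (-15 + p)/(3*p) = (p² + p²) + (-15 + p)/(3*p) = 2*p² + (-15 + p)/(3*p))
C = 65 (C = (-2 + 8)*((⅓)*(-15 - 2 + 6*(-2)³)/(-2)) = 6*((⅓)*(-½)*(-15 - 2 + 6*(-8))) = 6*((⅓)*(-½)*(-15 - 2 - 48)) = 6*((⅓)*(-½)*(-65)) = 6*(65/6) = 65)
√(-8*681 + C) = √(-8*681 + 65) = √(-5448 + 65) = √(-5383) = I*√5383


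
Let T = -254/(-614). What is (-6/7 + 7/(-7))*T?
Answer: -1651/2149 ≈ -0.76826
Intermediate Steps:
T = 127/307 (T = -254*(-1/614) = 127/307 ≈ 0.41368)
(-6/7 + 7/(-7))*T = (-6/7 + 7/(-7))*(127/307) = (-6*⅐ + 7*(-⅐))*(127/307) = (-6/7 - 1)*(127/307) = -13/7*127/307 = -1651/2149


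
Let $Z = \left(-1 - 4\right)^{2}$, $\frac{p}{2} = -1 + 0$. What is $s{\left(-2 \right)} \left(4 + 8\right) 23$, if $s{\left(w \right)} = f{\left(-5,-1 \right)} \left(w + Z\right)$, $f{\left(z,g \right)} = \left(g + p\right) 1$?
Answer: $-19044$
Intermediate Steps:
$p = -2$ ($p = 2 \left(-1 + 0\right) = 2 \left(-1\right) = -2$)
$f{\left(z,g \right)} = -2 + g$ ($f{\left(z,g \right)} = \left(g - 2\right) 1 = \left(-2 + g\right) 1 = -2 + g$)
$Z = 25$ ($Z = \left(-5\right)^{2} = 25$)
$s{\left(w \right)} = -75 - 3 w$ ($s{\left(w \right)} = \left(-2 - 1\right) \left(w + 25\right) = - 3 \left(25 + w\right) = -75 - 3 w$)
$s{\left(-2 \right)} \left(4 + 8\right) 23 = \left(-75 - -6\right) \left(4 + 8\right) 23 = \left(-75 + 6\right) 12 \cdot 23 = \left(-69\right) 12 \cdot 23 = \left(-828\right) 23 = -19044$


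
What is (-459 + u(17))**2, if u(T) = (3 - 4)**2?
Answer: 209764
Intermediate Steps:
u(T) = 1 (u(T) = (-1)**2 = 1)
(-459 + u(17))**2 = (-459 + 1)**2 = (-458)**2 = 209764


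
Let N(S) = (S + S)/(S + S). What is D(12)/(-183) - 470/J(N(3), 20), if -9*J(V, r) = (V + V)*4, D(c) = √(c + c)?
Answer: 2115/4 - 2*√6/183 ≈ 528.72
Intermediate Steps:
D(c) = √2*√c (D(c) = √(2*c) = √2*√c)
N(S) = 1 (N(S) = (2*S)/((2*S)) = (2*S)*(1/(2*S)) = 1)
J(V, r) = -8*V/9 (J(V, r) = -(V + V)*4/9 = -2*V*4/9 = -8*V/9)
D(12)/(-183) - 470/J(N(3), 20) = (√2*√12)/(-183) - 470/((-8/9*1)) = (√2*(2*√3))*(-1/183) - 470/(-8/9) = (2*√6)*(-1/183) - 470*(-9/8) = -2*√6/183 + 2115/4 = 2115/4 - 2*√6/183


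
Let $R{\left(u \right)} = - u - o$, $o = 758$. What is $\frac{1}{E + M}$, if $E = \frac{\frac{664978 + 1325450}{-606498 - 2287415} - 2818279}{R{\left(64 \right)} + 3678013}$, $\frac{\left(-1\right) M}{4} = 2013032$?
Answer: $- \frac{967406439853}{7789681223162132289} \approx -1.2419 \cdot 10^{-7}$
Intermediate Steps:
$M = -8052128$ ($M = \left(-4\right) 2013032 = -8052128$)
$R{\left(u \right)} = -758 - u$ ($R{\left(u \right)} = - u - 758 = -758 - u$)
$E = - \frac{741441475105}{967406439853}$ ($E = \frac{\frac{664978 + 1325450}{-606498 - 2287415} - 2818279}{\left(-758 - 64\right) + 3678013} = \frac{\frac{1990428}{-2893913} - 2818279}{\left(-758 - 64\right) + 3678013} = \frac{1990428 \left(- \frac{1}{2893913}\right) - 2818279}{-822 + 3678013} = \frac{- \frac{180948}{263083} - 2818279}{3677191} = \left(- \frac{741441475105}{263083}\right) \frac{1}{3677191} = - \frac{741441475105}{967406439853} \approx -0.76642$)
$\frac{1}{E + M} = \frac{1}{- \frac{741441475105}{967406439853} - 8052128} = \frac{1}{- \frac{7789681223162132289}{967406439853}} = - \frac{967406439853}{7789681223162132289}$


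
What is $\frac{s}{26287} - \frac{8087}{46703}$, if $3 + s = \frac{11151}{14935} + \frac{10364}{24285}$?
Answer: $- \frac{3085361371514897}{17811033885459699} \approx -0.17323$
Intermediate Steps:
$s = - \frac{26500042}{14507859}$ ($s = -3 + \left(\frac{11151}{14935} + \frac{10364}{24285}\right) = -3 + \frac{17023535}{14507859} = - \frac{26500042}{14507859} \approx -1.8266$)
$\frac{s}{26287} - \frac{8087}{46703} = - \frac{26500042}{14507859 \cdot 26287} - \frac{8087}{46703} = \left(- \frac{26500042}{14507859}\right) \frac{1}{26287} - \frac{8087}{46703} = - \frac{26500042}{381368089533} - \frac{8087}{46703} = - \frac{3085361371514897}{17811033885459699}$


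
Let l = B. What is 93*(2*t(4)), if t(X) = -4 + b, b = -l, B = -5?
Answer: 186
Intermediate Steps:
l = -5
b = 5 (b = -1*(-5) = 5)
t(X) = 1 (t(X) = -4 + 5 = 1)
93*(2*t(4)) = 93*(2*1) = 93*2 = 186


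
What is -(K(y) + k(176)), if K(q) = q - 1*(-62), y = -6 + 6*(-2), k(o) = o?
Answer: -220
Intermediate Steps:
y = -18 (y = -6 - 12 = -18)
K(q) = 62 + q (K(q) = q + 62 = 62 + q)
-(K(y) + k(176)) = -((62 - 18) + 176) = -(44 + 176) = -1*220 = -220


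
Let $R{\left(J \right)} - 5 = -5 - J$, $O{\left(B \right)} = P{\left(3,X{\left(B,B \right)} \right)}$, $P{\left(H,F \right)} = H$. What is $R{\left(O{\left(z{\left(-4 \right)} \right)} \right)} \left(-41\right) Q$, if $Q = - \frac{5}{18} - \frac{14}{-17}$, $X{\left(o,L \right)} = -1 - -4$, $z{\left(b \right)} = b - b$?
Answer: $\frac{6847}{102} \approx 67.127$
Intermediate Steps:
$z{\left(b \right)} = 0$
$X{\left(o,L \right)} = 3$ ($X{\left(o,L \right)} = -1 + 4 = 3$)
$O{\left(B \right)} = 3$
$R{\left(J \right)} = - J$ ($R{\left(J \right)} = 5 - \left(5 + J\right) = - J$)
$Q = \frac{167}{306}$ ($Q = \left(-5\right) \frac{1}{18} - - \frac{14}{17} = - \frac{5}{18} + \frac{14}{17} = \frac{167}{306} \approx 0.54575$)
$R{\left(O{\left(z{\left(-4 \right)} \right)} \right)} \left(-41\right) Q = \left(-1\right) 3 \left(-41\right) \frac{167}{306} = \left(-3\right) \left(-41\right) \frac{167}{306} = 123 \cdot \frac{167}{306} = \frac{6847}{102}$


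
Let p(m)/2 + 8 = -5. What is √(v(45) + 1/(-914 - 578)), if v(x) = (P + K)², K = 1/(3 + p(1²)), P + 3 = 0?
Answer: √2726731083/17158 ≈ 3.0434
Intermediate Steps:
p(m) = -26 (p(m) = -16 + 2*(-5) = -16 - 10 = -26)
P = -3 (P = -3 + 0 = -3)
K = -1/23 (K = 1/(3 - 26) = 1/(-23) = -1/23 ≈ -0.043478)
v(x) = 4900/529 (v(x) = (-3 - 1/23)² = (-70/23)² = 4900/529)
√(v(45) + 1/(-914 - 578)) = √(4900/529 + 1/(-914 - 578)) = √(4900/529 + 1/(-1492)) = √(4900/529 - 1/1492) = √(7310271/789268) = √2726731083/17158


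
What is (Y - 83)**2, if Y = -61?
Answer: 20736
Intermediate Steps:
(Y - 83)**2 = (-61 - 83)**2 = (-144)**2 = 20736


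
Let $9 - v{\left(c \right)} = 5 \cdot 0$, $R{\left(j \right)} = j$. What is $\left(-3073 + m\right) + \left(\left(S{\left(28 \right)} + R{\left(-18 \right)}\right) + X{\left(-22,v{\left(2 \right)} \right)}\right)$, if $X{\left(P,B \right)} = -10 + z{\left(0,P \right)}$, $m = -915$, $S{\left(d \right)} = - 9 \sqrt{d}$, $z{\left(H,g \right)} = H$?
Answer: $-4016 - 18 \sqrt{7} \approx -4063.6$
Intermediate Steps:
$v{\left(c \right)} = 9$ ($v{\left(c \right)} = 9 - 5 \cdot 0 = 9 - 0 = 9 + 0 = 9$)
$X{\left(P,B \right)} = -10$ ($X{\left(P,B \right)} = -10 + 0 = -10$)
$\left(-3073 + m\right) + \left(\left(S{\left(28 \right)} + R{\left(-18 \right)}\right) + X{\left(-22,v{\left(2 \right)} \right)}\right) = \left(-3073 - 915\right) - \left(28 + 18 \sqrt{7}\right) = -3988 - \left(28 + 9 \cdot 2 \sqrt{7}\right) = -3988 - \left(28 + 18 \sqrt{7}\right) = -4016 - 18 \sqrt{7}$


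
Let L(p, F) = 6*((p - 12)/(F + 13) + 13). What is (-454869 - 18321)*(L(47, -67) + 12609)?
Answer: -18004564040/3 ≈ -6.0015e+9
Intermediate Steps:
L(p, F) = 78 + 6*(-12 + p)/(13 + F) (L(p, F) = 6*((-12 + p)/(13 + F) + 13) = 6*(13 + (-12 + p)/(13 + F)) = 78 + 6*(-12 + p)/(13 + F))
(-454869 - 18321)*(L(47, -67) + 12609) = (-454869 - 18321)*(6*(157 + 47 + 13*(-67))/(13 - 67) + 12609) = -473190*(6*(157 + 47 - 871)/(-54) + 12609) = -473190*(6*(-1/54)*(-667) + 12609) = -473190*(667/9 + 12609) = -473190*114148/9 = -18004564040/3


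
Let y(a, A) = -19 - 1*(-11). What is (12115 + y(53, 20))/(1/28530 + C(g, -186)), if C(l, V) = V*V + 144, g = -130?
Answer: 345412710/991132201 ≈ 0.34850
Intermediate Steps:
y(a, A) = -8 (y(a, A) = -19 + 11 = -8)
C(l, V) = 144 + V² (C(l, V) = V² + 144 = 144 + V²)
(12115 + y(53, 20))/(1/28530 + C(g, -186)) = (12115 - 8)/(1/28530 + (144 + (-186)²)) = 12107/(1/28530 + (144 + 34596)) = 12107/(1/28530 + 34740) = 12107/(991132201/28530) = 12107*(28530/991132201) = 345412710/991132201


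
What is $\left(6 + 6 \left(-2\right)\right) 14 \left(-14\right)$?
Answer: $1176$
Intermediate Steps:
$\left(6 + 6 \left(-2\right)\right) 14 \left(-14\right) = \left(6 - 12\right) 14 \left(-14\right) = \left(-6\right) 14 \left(-14\right) = \left(-84\right) \left(-14\right) = 1176$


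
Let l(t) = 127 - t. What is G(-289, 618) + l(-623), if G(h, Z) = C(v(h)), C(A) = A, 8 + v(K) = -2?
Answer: 740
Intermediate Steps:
v(K) = -10 (v(K) = -8 - 2 = -10)
G(h, Z) = -10
G(-289, 618) + l(-623) = -10 + (127 - 1*(-623)) = -10 + (127 + 623) = -10 + 750 = 740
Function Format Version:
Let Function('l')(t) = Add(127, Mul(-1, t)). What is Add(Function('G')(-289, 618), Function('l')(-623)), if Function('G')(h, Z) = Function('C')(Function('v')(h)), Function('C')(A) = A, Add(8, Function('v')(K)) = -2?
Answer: 740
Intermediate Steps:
Function('v')(K) = -10 (Function('v')(K) = Add(-8, -2) = -10)
Function('G')(h, Z) = -10
Add(Function('G')(-289, 618), Function('l')(-623)) = Add(-10, Add(127, Mul(-1, -623))) = Add(-10, Add(127, 623)) = Add(-10, 750) = 740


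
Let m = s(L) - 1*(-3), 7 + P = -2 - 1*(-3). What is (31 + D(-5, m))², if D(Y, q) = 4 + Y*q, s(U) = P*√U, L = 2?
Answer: 2200 + 1200*√2 ≈ 3897.1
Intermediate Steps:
P = -6 (P = -7 + (-2 - 1*(-3)) = -7 + (-2 + 3) = -7 + 1 = -6)
s(U) = -6*√U
m = 3 - 6*√2 (m = -6*√2 - 1*(-3) = -6*√2 + 3 = 3 - 6*√2 ≈ -5.4853)
(31 + D(-5, m))² = (31 + (4 - 5*(3 - 6*√2)))² = (31 + (4 + (-15 + 30*√2)))² = (31 + (-11 + 30*√2))² = (20 + 30*√2)²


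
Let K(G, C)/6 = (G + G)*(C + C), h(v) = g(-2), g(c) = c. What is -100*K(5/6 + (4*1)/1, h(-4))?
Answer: 23200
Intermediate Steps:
h(v) = -2
K(G, C) = 24*C*G (K(G, C) = 6*((G + G)*(C + C)) = 6*((2*G)*(2*C)) = 6*(4*C*G) = 24*C*G)
-100*K(5/6 + (4*1)/1, h(-4)) = -2400*(-2)*(5/6 + (4*1)/1) = -2400*(-2)*(5*(1/6) + 4*1) = -2400*(-2)*(5/6 + 4) = -2400*(-2)*29/6 = -100*(-232) = 23200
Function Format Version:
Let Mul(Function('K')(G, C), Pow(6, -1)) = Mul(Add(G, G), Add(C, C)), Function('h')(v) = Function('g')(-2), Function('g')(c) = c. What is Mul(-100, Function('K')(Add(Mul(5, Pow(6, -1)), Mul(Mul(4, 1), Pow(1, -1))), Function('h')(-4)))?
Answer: 23200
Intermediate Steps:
Function('h')(v) = -2
Function('K')(G, C) = Mul(24, C, G) (Function('K')(G, C) = Mul(6, Mul(Add(G, G), Add(C, C))) = Mul(6, Mul(Mul(2, G), Mul(2, C))) = Mul(6, Mul(4, C, G)) = Mul(24, C, G))
Mul(-100, Function('K')(Add(Mul(5, Pow(6, -1)), Mul(Mul(4, 1), Pow(1, -1))), Function('h')(-4))) = Mul(-100, Mul(24, -2, Add(Mul(5, Pow(6, -1)), Mul(Mul(4, 1), Pow(1, -1))))) = Mul(-100, Mul(24, -2, Add(Mul(5, Rational(1, 6)), Mul(4, 1)))) = Mul(-100, Mul(24, -2, Add(Rational(5, 6), 4))) = Mul(-100, Mul(24, -2, Rational(29, 6))) = Mul(-100, -232) = 23200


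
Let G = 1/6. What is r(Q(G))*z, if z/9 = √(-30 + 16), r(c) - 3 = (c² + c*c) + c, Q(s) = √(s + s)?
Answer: 3*I*√14*(11 + √3) ≈ 142.92*I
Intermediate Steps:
G = ⅙ ≈ 0.16667
Q(s) = √2*√s (Q(s) = √(2*s) = √2*√s)
r(c) = 3 + c + 2*c² (r(c) = 3 + ((c² + c*c) + c) = 3 + ((c² + c²) + c) = 3 + (2*c² + c) = 3 + (c + 2*c²) = 3 + c + 2*c²)
z = 9*I*√14 (z = 9*√(-30 + 16) = 9*√(-14) = 9*(I*√14) = 9*I*√14 ≈ 33.675*I)
r(Q(G))*z = (3 + √2*√(⅙) + 2*(√2*√(⅙))²)*(9*I*√14) = (3 + √2*(√6/6) + 2*(√2*(√6/6))²)*(9*I*√14) = (3 + √3/3 + 2*(√3/3)²)*(9*I*√14) = (3 + √3/3 + 2*(⅓))*(9*I*√14) = (3 + √3/3 + ⅔)*(9*I*√14) = (11/3 + √3/3)*(9*I*√14) = 9*I*√14*(11/3 + √3/3)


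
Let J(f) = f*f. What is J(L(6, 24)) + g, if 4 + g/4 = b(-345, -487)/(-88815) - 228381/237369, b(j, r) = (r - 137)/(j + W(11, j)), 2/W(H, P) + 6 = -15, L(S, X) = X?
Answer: 9441023758948764/16975636699505 ≈ 556.15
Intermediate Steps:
W(H, P) = -2/21 (W(H, P) = 2/(-6 - 15) = 2/(-21) = 2*(-1/21) = -2/21)
b(j, r) = (-137 + r)/(-2/21 + j) (b(j, r) = (r - 137)/(j - 2/21) = (-137 + r)/(-2/21 + j))
J(f) = f²
g = -336942979966116/16975636699505 (g = -16 + 4*((21*(-137 - 487)/(-2 + 21*(-345)))/(-88815) - 228381/237369) = -16 + 4*((21*(-624)/(-2 - 7245))*(-1/88815) - 228381*1/237369) = -16 + 4*((21*(-624)/(-7247))*(-1/88815) - 76127/79123) = -16 + 4*((21*(-1/7247)*(-624))*(-1/88815) - 76127/79123) = -16 + 4*((13104/7247)*(-1/88815) - 76127/79123) = -16 + 4*(-4368/214547435 - 76127/79123) = -16 + 4*(-16333198193509/16975636699505) = -16 - 65332792774036/16975636699505 = -336942979966116/16975636699505 ≈ -19.849)
J(L(6, 24)) + g = 24² - 336942979966116/16975636699505 = 576 - 336942979966116/16975636699505 = 9441023758948764/16975636699505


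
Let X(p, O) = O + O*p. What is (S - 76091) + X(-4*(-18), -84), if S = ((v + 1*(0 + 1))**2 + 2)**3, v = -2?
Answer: -82196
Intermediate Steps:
S = 27 (S = ((-2 + 1*(0 + 1))**2 + 2)**3 = ((-2 + 1*1)**2 + 2)**3 = ((-2 + 1)**2 + 2)**3 = ((-1)**2 + 2)**3 = (1 + 2)**3 = 3**3 = 27)
(S - 76091) + X(-4*(-18), -84) = (27 - 76091) - 84*(1 - 4*(-18)) = -76064 - 84*(1 + 72) = -76064 - 84*73 = -76064 - 6132 = -82196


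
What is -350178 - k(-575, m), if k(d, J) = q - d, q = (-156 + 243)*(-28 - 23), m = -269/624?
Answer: -346316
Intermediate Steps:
m = -269/624 (m = -269*1/624 = -269/624 ≈ -0.43109)
q = -4437 (q = 87*(-51) = -4437)
k(d, J) = -4437 - d
-350178 - k(-575, m) = -350178 - (-4437 - 1*(-575)) = -350178 - (-4437 + 575) = -350178 - 1*(-3862) = -350178 + 3862 = -346316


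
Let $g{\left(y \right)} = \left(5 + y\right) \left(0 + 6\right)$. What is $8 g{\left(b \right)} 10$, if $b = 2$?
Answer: $3360$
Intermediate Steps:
$g{\left(y \right)} = 30 + 6 y$ ($g{\left(y \right)} = \left(5 + y\right) 6 = 30 + 6 y$)
$8 g{\left(b \right)} 10 = 8 \left(30 + 6 \cdot 2\right) 10 = 8 \left(30 + 12\right) 10 = 8 \cdot 42 \cdot 10 = 336 \cdot 10 = 3360$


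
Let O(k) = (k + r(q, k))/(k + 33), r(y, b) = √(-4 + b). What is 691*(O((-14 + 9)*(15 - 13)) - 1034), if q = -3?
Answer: -16440272/23 + 691*I*√14/23 ≈ -7.1479e+5 + 112.41*I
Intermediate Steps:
O(k) = (k + √(-4 + k))/(33 + k) (O(k) = (k + √(-4 + k))/(k + 33) = (k + √(-4 + k))/(33 + k))
691*(O((-14 + 9)*(15 - 13)) - 1034) = 691*(((-14 + 9)*(15 - 13) + √(-4 + (-14 + 9)*(15 - 13)))/(33 + (-14 + 9)*(15 - 13)) - 1034) = 691*((-5*2 + √(-4 - 5*2))/(33 - 5*2) - 1034) = 691*((-10 + √(-4 - 10))/(33 - 10) - 1034) = 691*((-10 + √(-14))/23 - 1034) = 691*((-10 + I*√14)/23 - 1034) = 691*((-10/23 + I*√14/23) - 1034) = 691*(-23792/23 + I*√14/23) = -16440272/23 + 691*I*√14/23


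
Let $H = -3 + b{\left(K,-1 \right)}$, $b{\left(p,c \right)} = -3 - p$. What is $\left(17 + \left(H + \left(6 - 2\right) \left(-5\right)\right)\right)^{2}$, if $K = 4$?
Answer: $169$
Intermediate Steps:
$H = -10$ ($H = -3 - 7 = -10$)
$\left(17 + \left(H + \left(6 - 2\right) \left(-5\right)\right)\right)^{2} = \left(17 + \left(-10 + \left(6 - 2\right) \left(-5\right)\right)\right)^{2} = \left(17 + \left(-10 + 4 \left(-5\right)\right)\right)^{2} = \left(17 - 30\right)^{2} = \left(-13\right)^{2} = 169$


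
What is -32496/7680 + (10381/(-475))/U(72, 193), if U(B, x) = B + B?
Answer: -599597/136800 ≈ -4.3830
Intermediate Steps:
U(B, x) = 2*B
-32496/7680 + (10381/(-475))/U(72, 193) = -32496/7680 + (10381/(-475))/((2*72)) = -32496*1/7680 + (10381*(-1/475))/144 = -677/160 - 10381/475*1/144 = -677/160 - 10381/68400 = -599597/136800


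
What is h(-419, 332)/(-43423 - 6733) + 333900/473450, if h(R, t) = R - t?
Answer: 342052987/474927164 ≈ 0.72022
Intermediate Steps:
h(-419, 332)/(-43423 - 6733) + 333900/473450 = (-419 - 1*332)/(-43423 - 6733) + 333900/473450 = (-419 - 332)/(-50156) + 333900*(1/473450) = -751*(-1/50156) + 6678/9469 = 751/50156 + 6678/9469 = 342052987/474927164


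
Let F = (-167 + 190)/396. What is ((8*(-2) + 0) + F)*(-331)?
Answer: 2089603/396 ≈ 5276.8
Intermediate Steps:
F = 23/396 (F = 23*(1/396) = 23/396 ≈ 0.058081)
((8*(-2) + 0) + F)*(-331) = ((8*(-2) + 0) + 23/396)*(-331) = ((-16 + 0) + 23/396)*(-331) = (-16 + 23/396)*(-331) = -6313/396*(-331) = 2089603/396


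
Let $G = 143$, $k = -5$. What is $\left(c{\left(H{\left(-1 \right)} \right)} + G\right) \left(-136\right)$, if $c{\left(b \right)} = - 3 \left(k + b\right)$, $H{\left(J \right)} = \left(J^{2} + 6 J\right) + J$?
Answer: $-23936$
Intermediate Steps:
$H{\left(J \right)} = J^{2} + 7 J$
$c{\left(b \right)} = 15 - 3 b$ ($c{\left(b \right)} = - 3 \left(-5 + b\right) = 15 - 3 b$)
$\left(c{\left(H{\left(-1 \right)} \right)} + G\right) \left(-136\right) = \left(\left(15 - 3 \left(- (7 - 1)\right)\right) + 143\right) \left(-136\right) = \left(\left(15 - 3 \left(\left(-1\right) 6\right)\right) + 143\right) \left(-136\right) = \left(\left(15 - -18\right) + 143\right) \left(-136\right) = \left(\left(15 + 18\right) + 143\right) \left(-136\right) = \left(33 + 143\right) \left(-136\right) = 176 \left(-136\right) = -23936$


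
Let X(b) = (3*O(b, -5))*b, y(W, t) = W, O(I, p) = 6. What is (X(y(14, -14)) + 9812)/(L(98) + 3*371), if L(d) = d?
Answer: 10064/1211 ≈ 8.3105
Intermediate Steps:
X(b) = 18*b (X(b) = (3*6)*b = 18*b)
(X(y(14, -14)) + 9812)/(L(98) + 3*371) = (18*14 + 9812)/(98 + 3*371) = (252 + 9812)/(98 + 1113) = 10064/1211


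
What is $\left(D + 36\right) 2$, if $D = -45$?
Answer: $-18$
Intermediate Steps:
$\left(D + 36\right) 2 = \left(-45 + 36\right) 2 = \left(-9\right) 2 = -18$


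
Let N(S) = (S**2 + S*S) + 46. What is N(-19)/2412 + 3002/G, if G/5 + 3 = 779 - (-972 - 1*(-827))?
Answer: 299374/308535 ≈ 0.97031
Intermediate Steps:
G = 4605 (G = -15 + 5*(779 - (-972 - 1*(-827))) = -15 + 5*(779 - (-972 + 827)) = -15 + 5*(779 - 1*(-145)) = -15 + 5*(779 + 145) = -15 + 5*924 = -15 + 4620 = 4605)
N(S) = 46 + 2*S**2 (N(S) = (S**2 + S**2) + 46 = 2*S**2 + 46 = 46 + 2*S**2)
N(-19)/2412 + 3002/G = (46 + 2*(-19)**2)/2412 + 3002/4605 = (46 + 2*361)*(1/2412) + 3002*(1/4605) = (46 + 722)*(1/2412) + 3002/4605 = 768*(1/2412) + 3002/4605 = 64/201 + 3002/4605 = 299374/308535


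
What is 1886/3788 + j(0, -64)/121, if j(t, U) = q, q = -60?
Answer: 463/229174 ≈ 0.0020203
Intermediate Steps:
j(t, U) = -60
1886/3788 + j(0, -64)/121 = 1886/3788 - 60/121 = 1886*(1/3788) - 60*1/121 = 943/1894 - 60/121 = 463/229174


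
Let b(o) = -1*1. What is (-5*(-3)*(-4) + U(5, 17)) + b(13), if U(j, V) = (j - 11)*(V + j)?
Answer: -193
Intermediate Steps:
U(j, V) = (-11 + j)*(V + j)
b(o) = -1
(-5*(-3)*(-4) + U(5, 17)) + b(13) = (-5*(-3)*(-4) + (5² - 11*17 - 11*5 + 17*5)) - 1 = (15*(-4) + (25 - 187 - 55 + 85)) - 1 = (-60 - 132) - 1 = -192 - 1 = -193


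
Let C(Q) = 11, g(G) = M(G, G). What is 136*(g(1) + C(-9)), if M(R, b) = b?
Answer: 1632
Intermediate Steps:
g(G) = G
136*(g(1) + C(-9)) = 136*(1 + 11) = 136*12 = 1632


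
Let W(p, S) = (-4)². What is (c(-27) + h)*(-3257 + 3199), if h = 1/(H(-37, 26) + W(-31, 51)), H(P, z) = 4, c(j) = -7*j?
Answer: -109649/10 ≈ -10965.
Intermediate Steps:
W(p, S) = 16
h = 1/20 (h = 1/(4 + 16) = 1/20 ≈ 0.050000)
(c(-27) + h)*(-3257 + 3199) = (-7*(-27) + 1/20)*(-3257 + 3199) = (189 + 1/20)*(-58) = (3781/20)*(-58) = -109649/10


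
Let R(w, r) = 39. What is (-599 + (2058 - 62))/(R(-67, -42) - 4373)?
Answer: -127/394 ≈ -0.32234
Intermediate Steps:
(-599 + (2058 - 62))/(R(-67, -42) - 4373) = (-599 + (2058 - 62))/(39 - 4373) = (-599 + 1996)/(-4334) = 1397*(-1/4334) = -127/394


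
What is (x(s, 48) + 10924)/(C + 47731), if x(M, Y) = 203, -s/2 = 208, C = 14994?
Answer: 11127/62725 ≈ 0.17739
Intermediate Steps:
s = -416 (s = -2*208 = -416)
(x(s, 48) + 10924)/(C + 47731) = (203 + 10924)/(14994 + 47731) = 11127/62725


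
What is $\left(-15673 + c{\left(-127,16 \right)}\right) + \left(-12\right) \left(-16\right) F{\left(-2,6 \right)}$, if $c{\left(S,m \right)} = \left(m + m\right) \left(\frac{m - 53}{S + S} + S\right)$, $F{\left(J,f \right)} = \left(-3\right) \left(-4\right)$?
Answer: $- \frac{2213399}{127} \approx -17428.0$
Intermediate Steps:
$F{\left(J,f \right)} = 12$
$c{\left(S,m \right)} = 2 m \left(S + \frac{-53 + m}{2 S}\right)$ ($c{\left(S,m \right)} = 2 m \left(\frac{-53 + m}{2 S} + S\right) = 2 m \left(S + \frac{-53 + m}{2 S}\right)$)
$\left(-15673 + c{\left(-127,16 \right)}\right) + \left(-12\right) \left(-16\right) F{\left(-2,6 \right)} = \left(-15673 + \frac{16 \left(-53 + 16 + 2 \left(-127\right)^{2}\right)}{-127}\right) + \left(-12\right) \left(-16\right) 12 = \left(-15673 + 16 \left(- \frac{1}{127}\right) \left(-53 + 16 + 2 \cdot 16129\right)\right) + 192 \cdot 12 = \left(-15673 + 16 \left(- \frac{1}{127}\right) \left(-53 + 16 + 32258\right)\right) + 2304 = \left(-15673 + 16 \left(- \frac{1}{127}\right) 32221\right) + 2304 = \left(-15673 - \frac{515536}{127}\right) + 2304 = - \frac{2506007}{127} + 2304 = - \frac{2213399}{127}$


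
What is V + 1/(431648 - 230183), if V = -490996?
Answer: -98918509139/201465 ≈ -4.9100e+5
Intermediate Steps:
V + 1/(431648 - 230183) = -490996 + 1/(431648 - 230183) = -490996 + 1/201465 = -98918509139/201465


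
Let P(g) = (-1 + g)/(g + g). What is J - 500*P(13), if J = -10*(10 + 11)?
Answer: -5730/13 ≈ -440.77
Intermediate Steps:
P(g) = (-1 + g)/(2*g) (P(g) = (-1 + g)/((2*g)) = (-1 + g)*(1/(2*g)) = (-1 + g)/(2*g))
J = -210 (J = -10*21 = -210)
J - 500*P(13) = -210 - 250*(-1 + 13)/13 = -210 - 250*12/13 = -210 - 500*6/13 = -210 - 3000/13 = -5730/13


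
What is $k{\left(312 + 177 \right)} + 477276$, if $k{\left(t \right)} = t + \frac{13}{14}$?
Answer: $\frac{6688723}{14} \approx 4.7777 \cdot 10^{5}$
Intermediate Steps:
$k{\left(t \right)} = \frac{13}{14} + t$ ($k{\left(t \right)} = t + 13 \cdot \frac{1}{14} = t + \frac{13}{14} = \frac{13}{14} + t$)
$k{\left(312 + 177 \right)} + 477276 = \left(\frac{13}{14} + \left(312 + 177\right)\right) + 477276 = \left(\frac{13}{14} + 489\right) + 477276 = \frac{6859}{14} + 477276 = \frac{6688723}{14}$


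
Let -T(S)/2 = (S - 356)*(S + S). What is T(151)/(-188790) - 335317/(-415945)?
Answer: 1180218653/7852625655 ≈ 0.15030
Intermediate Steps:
T(S) = -4*S*(-356 + S) (T(S) = -2*(S - 356)*(S + S) = -2*(-356 + S)*2*S = -4*S*(-356 + S))
T(151)/(-188790) - 335317/(-415945) = (4*151*(356 - 1*151))/(-188790) - 335317/(-415945) = (4*151*(356 - 151))*(-1/188790) - 335317*(-1/415945) = (4*151*205)*(-1/188790) + 335317/415945 = 123820*(-1/188790) + 335317/415945 = -12382/18879 + 335317/415945 = 1180218653/7852625655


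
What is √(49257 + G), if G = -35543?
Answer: √13714 ≈ 117.11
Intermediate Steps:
√(49257 + G) = √(49257 - 35543) = √13714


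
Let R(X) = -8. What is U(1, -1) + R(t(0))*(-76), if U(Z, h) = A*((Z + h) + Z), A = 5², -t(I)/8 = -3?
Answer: 633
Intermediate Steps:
t(I) = 24 (t(I) = -8*(-3) = 24)
A = 25
U(Z, h) = 25*h + 50*Z (U(Z, h) = 25*((Z + h) + Z) = 25*(h + 2*Z) = 25*h + 50*Z)
U(1, -1) + R(t(0))*(-76) = (25*(-1) + 50*1) - 8*(-76) = (-25 + 50) + 608 = 25 + 608 = 633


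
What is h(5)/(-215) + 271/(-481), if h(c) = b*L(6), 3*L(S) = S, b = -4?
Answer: -54417/103415 ≈ -0.52620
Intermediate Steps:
L(S) = S/3
h(c) = -8 (h(c) = -4*6/3 = -4*2 = -8)
h(5)/(-215) + 271/(-481) = -8/(-215) + 271/(-481) = -8*(-1/215) + 271*(-1/481) = 8/215 - 271/481 = -54417/103415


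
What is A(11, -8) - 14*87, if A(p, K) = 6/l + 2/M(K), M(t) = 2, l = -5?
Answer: -6091/5 ≈ -1218.2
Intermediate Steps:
A(p, K) = -⅕ (A(p, K) = 6/(-5) + 2/2 = 6*(-⅕) + 2*(½) = -6/5 + 1 = -⅕)
A(11, -8) - 14*87 = -⅕ - 14*87 = -⅕ - 1218 = -6091/5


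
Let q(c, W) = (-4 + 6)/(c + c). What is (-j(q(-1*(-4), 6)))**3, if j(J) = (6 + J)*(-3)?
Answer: 421875/64 ≈ 6591.8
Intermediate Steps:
q(c, W) = 1/c (q(c, W) = 2/((2*c)) = 2*(1/(2*c)) = 1/c)
j(J) = -18 - 3*J
(-j(q(-1*(-4), 6)))**3 = (-(-18 - 3/((-1*(-4)))))**3 = (-(-18 - 3/4))**3 = (-1*(-75/4))**3 = (75/4)**3 = 421875/64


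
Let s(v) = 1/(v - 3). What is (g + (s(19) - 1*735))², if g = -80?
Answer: 170015521/256 ≈ 6.6412e+5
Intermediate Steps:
s(v) = 1/(-3 + v)
(g + (s(19) - 1*735))² = (-80 + (1/(-3 + 19) - 1*735))² = (-80 + (1/16 - 735))² = (-80 - 11759/16)² = (-13039/16)² = 170015521/256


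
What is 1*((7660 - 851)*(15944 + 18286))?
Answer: 233072070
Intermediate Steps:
1*((7660 - 851)*(15944 + 18286)) = 1*(6809*34230) = 1*233072070 = 233072070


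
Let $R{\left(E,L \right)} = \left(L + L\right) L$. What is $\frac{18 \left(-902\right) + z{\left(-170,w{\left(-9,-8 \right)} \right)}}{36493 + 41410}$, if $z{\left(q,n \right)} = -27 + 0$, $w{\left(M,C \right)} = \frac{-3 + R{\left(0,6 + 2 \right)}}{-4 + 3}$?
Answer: $- \frac{16263}{77903} \approx -0.20876$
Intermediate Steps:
$R{\left(E,L \right)} = 2 L^{2}$ ($R{\left(E,L \right)} = 2 L L = 2 L^{2}$)
$w{\left(M,C \right)} = -125$ ($w{\left(M,C \right)} = \frac{-3 + 2 \left(6 + 2\right)^{2}}{-4 + 3} = \frac{-3 + 2 \cdot 8^{2}}{-1} = \left(-3 + 2 \cdot 64\right) \left(-1\right) = \left(-3 + 128\right) \left(-1\right) = 125 \left(-1\right) = -125$)
$z{\left(q,n \right)} = -27$
$\frac{18 \left(-902\right) + z{\left(-170,w{\left(-9,-8 \right)} \right)}}{36493 + 41410} = \frac{18 \left(-902\right) - 27}{36493 + 41410} = \frac{-16236 - 27}{77903} = \left(-16263\right) \frac{1}{77903} = - \frac{16263}{77903}$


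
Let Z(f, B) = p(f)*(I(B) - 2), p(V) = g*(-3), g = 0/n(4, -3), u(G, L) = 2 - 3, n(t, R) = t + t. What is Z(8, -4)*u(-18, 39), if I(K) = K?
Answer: 0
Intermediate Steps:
n(t, R) = 2*t
u(G, L) = -1
g = 0 (g = 0/((2*4)) = 0/8 = 0*(⅛) = 0)
p(V) = 0 (p(V) = 0*(-3) = 0)
Z(f, B) = 0 (Z(f, B) = 0*(B - 2) = 0*(-2 + B) = 0)
Z(8, -4)*u(-18, 39) = 0*(-1) = 0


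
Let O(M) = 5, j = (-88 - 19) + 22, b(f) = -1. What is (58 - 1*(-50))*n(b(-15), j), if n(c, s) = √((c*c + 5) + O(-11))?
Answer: 108*√11 ≈ 358.20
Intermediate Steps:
j = -85 (j = -107 + 22 = -85)
n(c, s) = √(10 + c²) (n(c, s) = √((c*c + 5) + 5) = √((c² + 5) + 5) = √((5 + c²) + 5) = √(10 + c²))
(58 - 1*(-50))*n(b(-15), j) = (58 - 1*(-50))*√(10 + (-1)²) = (58 + 50)*√(10 + 1) = 108*√11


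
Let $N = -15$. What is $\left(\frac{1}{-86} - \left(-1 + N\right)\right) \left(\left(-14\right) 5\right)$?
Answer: $- \frac{48125}{43} \approx -1119.2$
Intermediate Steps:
$\left(\frac{1}{-86} - \left(-1 + N\right)\right) \left(\left(-14\right) 5\right) = \left(\frac{1}{-86} + \left(1 - -15\right)\right) \left(\left(-14\right) 5\right) = \left(- \frac{1}{86} + \left(1 + 15\right)\right) \left(-70\right) = \left(- \frac{1}{86} + 16\right) \left(-70\right) = \frac{1375}{86} \left(-70\right) = - \frac{48125}{43}$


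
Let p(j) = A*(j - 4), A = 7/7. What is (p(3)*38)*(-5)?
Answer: 190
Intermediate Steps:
A = 1 (A = 7*(⅐) = 1)
p(j) = -4 + j (p(j) = 1*(j - 4) = 1*(-4 + j) = -4 + j)
(p(3)*38)*(-5) = ((-4 + 3)*38)*(-5) = -1*38*(-5) = -38*(-5) = 190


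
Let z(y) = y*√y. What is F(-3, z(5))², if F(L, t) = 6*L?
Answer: 324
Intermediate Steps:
z(y) = y^(3/2)
F(-3, z(5))² = (6*(-3))² = (-18)² = 324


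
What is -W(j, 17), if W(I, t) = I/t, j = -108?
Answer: 108/17 ≈ 6.3529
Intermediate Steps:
-W(j, 17) = -(-108)/17 = -1*(-108/17) = 108/17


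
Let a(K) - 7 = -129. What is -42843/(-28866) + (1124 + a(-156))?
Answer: 9655525/9622 ≈ 1003.5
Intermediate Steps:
a(K) = -122 (a(K) = 7 - 129 = -122)
-42843/(-28866) + (1124 + a(-156)) = -42843/(-28866) + (1124 - 122) = -42843*(-1/28866) + 1002 = 14281/9622 + 1002 = 9655525/9622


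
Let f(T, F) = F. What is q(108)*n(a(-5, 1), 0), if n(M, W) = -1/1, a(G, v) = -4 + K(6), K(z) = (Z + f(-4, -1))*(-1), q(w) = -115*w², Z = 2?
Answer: 1341360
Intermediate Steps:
K(z) = -1 (K(z) = (2 - 1)*(-1) = 1*(-1) = -1)
a(G, v) = -5 (a(G, v) = -4 - 1 = -5)
n(M, W) = -1 (n(M, W) = -1*1 = -1)
q(108)*n(a(-5, 1), 0) = -115*108²*(-1) = -115*11664*(-1) = -1341360*(-1) = 1341360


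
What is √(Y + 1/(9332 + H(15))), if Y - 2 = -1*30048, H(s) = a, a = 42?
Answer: I*√2640198376922/9374 ≈ 173.34*I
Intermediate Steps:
H(s) = 42
Y = -30046 (Y = 2 - 1*30048 = 2 - 30048 = -30046)
√(Y + 1/(9332 + H(15))) = √(-30046 + 1/(9332 + 42)) = √(-30046 + 1/9374) = √(-281651203/9374) = I*√2640198376922/9374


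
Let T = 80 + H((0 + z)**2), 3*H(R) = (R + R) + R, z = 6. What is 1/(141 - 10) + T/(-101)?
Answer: -15095/13231 ≈ -1.1409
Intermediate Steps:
H(R) = R (H(R) = ((R + R) + R)/3 = (2*R + R)/3 = (3*R)/3 = R)
T = 116 (T = 80 + (0 + 6)**2 = 80 + 6**2 = 80 + 36 = 116)
1/(141 - 10) + T/(-101) = 1/(141 - 10) + 116/(-101) = 1/131 - 1/101*116 = 1/131 - 116/101 = -15095/13231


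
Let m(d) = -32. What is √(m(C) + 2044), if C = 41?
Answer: 2*√503 ≈ 44.855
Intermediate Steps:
√(m(C) + 2044) = √(-32 + 2044) = √2012 = 2*√503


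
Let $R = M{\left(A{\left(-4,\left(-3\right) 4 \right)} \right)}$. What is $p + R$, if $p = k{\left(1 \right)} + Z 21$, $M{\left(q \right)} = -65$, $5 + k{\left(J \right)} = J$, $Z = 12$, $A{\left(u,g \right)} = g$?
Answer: $183$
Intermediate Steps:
$k{\left(J \right)} = -5 + J$
$p = 248$ ($p = \left(-5 + 1\right) + 12 \cdot 21 = -4 + 252 = 248$)
$R = -65$
$p + R = 248 - 65 = 183$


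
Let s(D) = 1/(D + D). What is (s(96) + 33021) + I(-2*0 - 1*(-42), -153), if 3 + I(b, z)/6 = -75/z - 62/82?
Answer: 4416380665/133824 ≈ 33001.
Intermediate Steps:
s(D) = 1/(2*D)
I(b, z) = -924/41 - 450/z (I(b, z) = -18 + 6*(-75/z - 62/82) = -18 + 6*(-75/z - 62*1/82) = -18 + 6*(-75/z - 31/41) = -18 + 6*(-31/41 - 75/z) = -18 + (-186/41 - 450/z) = -924/41 - 450/z)
(s(96) + 33021) + I(-2*0 - 1*(-42), -153) = ((½)/96 + 33021) + (-924/41 - 450/(-153)) = ((½)*(1/96) + 33021) + (-924/41 - 450*(-1/153)) = (1/192 + 33021) + (-924/41 + 50/17) = 6340033/192 - 13658/697 = 4416380665/133824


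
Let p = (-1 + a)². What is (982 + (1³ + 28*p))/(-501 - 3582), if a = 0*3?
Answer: -337/1361 ≈ -0.24761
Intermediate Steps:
a = 0
p = 1 (p = (-1 + 0)² = (-1)² = 1)
(982 + (1³ + 28*p))/(-501 - 3582) = (982 + (1³ + 28*1))/(-501 - 3582) = (982 + (1 + 28))/(-4083) = (982 + 29)*(-1/4083) = 1011*(-1/4083) = -337/1361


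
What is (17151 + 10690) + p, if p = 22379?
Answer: 50220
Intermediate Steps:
(17151 + 10690) + p = (17151 + 10690) + 22379 = 27841 + 22379 = 50220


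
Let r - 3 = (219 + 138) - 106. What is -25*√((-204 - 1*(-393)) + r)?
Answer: -25*√443 ≈ -526.19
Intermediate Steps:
r = 254 (r = 3 + ((219 + 138) - 106) = 3 + (357 - 106) = 3 + 251 = 254)
-25*√((-204 - 1*(-393)) + r) = -25*√((-204 - 1*(-393)) + 254) = -25*√((-204 + 393) + 254) = -25*√(189 + 254) = -25*√443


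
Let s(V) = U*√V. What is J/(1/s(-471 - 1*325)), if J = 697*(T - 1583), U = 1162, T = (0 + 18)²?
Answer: -2039363452*I*√199 ≈ -2.8769e+10*I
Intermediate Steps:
T = 324 (T = 18² = 324)
s(V) = 1162*√V
J = -877523 (J = 697*(324 - 1583) = 697*(-1259) = -877523)
J/(1/s(-471 - 1*325)) = -877523*1162*√(-471 - 1*325) = -877523*1162*√(-471 - 325) = -877523*1162*√(-796) = -877523*1162*(2*I*√199) = -877523*2324*I*√199 = -2039363452*I*√199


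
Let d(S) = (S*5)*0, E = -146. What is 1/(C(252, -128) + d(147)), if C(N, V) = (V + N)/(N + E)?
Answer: 53/62 ≈ 0.85484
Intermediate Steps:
C(N, V) = (N + V)/(-146 + N) (C(N, V) = (V + N)/(N - 146) = (N + V)/(-146 + N))
d(S) = 0 (d(S) = (5*S)*0 = 0)
1/(C(252, -128) + d(147)) = 1/((252 - 128)/(-146 + 252) + 0) = 1/(124/106 + 0) = 1/((1/106)*124 + 0) = 1/(62/53 + 0) = 1/(62/53) = 53/62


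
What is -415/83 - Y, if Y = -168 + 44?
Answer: 119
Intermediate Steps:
Y = -124
-415/83 - Y = -415/83 - 1*(-124) = -415*1/83 + 124 = -5 + 124 = 119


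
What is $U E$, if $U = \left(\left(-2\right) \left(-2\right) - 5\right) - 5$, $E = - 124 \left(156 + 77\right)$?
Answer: $173352$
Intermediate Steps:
$E = -28892$ ($E = \left(-124\right) 233 = -28892$)
$U = -6$ ($U = \left(4 - 5\right) - 5 = -1 - 5 = -6$)
$U E = \left(-6\right) \left(-28892\right) = 173352$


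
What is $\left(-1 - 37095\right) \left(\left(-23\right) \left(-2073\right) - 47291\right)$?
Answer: $-14393248$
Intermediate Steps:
$\left(-1 - 37095\right) \left(\left(-23\right) \left(-2073\right) - 47291\right) = - 37096 \left(47679 - 47291\right) = \left(-37096\right) 388 = -14393248$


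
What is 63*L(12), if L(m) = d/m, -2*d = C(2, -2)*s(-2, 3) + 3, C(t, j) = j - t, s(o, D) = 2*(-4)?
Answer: -735/8 ≈ -91.875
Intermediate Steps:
s(o, D) = -8
d = -35/2 (d = -((-2 - 1*2)*(-8) + 3)/2 = -((-2 - 2)*(-8) + 3)/2 = -(-4*(-8) + 3)/2 = -(32 + 3)/2 = -½*35 = -35/2 ≈ -17.500)
L(m) = -35/(2*m)
63*L(12) = 63*(-35/2/12) = 63*(-35/2*1/12) = 63*(-35/24) = -735/8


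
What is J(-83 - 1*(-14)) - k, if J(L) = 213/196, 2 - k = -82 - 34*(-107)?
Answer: 696797/196 ≈ 3555.1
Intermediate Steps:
k = -3554 (k = 2 - (-82 - 34*(-107)) = 2 - (-82 + 3638) = 2 - 1*3556 = 2 - 3556 = -3554)
J(L) = 213/196 (J(L) = 213*(1/196) = 213/196)
J(-83 - 1*(-14)) - k = 213/196 - 1*(-3554) = 213/196 + 3554 = 696797/196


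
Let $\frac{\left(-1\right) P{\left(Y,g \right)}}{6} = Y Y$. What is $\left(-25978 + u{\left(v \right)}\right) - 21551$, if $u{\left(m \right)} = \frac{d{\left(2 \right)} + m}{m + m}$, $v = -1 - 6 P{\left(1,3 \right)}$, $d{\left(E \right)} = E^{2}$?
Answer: $- \frac{3326991}{70} \approx -47528.0$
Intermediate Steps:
$P{\left(Y,g \right)} = - 6 Y^{2}$ ($P{\left(Y,g \right)} = - 6 Y Y = - 6 Y^{2}$)
$v = 35$ ($v = -1 - 6 \left(- 6 \cdot 1^{2}\right) = -1 - 6 \left(\left(-6\right) 1\right) = -1 - -36 = -1 + 36 = 35$)
$u{\left(m \right)} = \frac{4 + m}{2 m}$ ($u{\left(m \right)} = \frac{2^{2} + m}{m + m} = \frac{4 + m}{2 m}$)
$\left(-25978 + u{\left(v \right)}\right) - 21551 = \left(-25978 + \frac{4 + 35}{2 \cdot 35}\right) - 21551 = \left(-25978 + \frac{1}{2} \cdot \frac{1}{35} \cdot 39\right) - 21551 = \left(-25978 + \frac{39}{70}\right) - 21551 = - \frac{1818421}{70} - 21551 = - \frac{3326991}{70}$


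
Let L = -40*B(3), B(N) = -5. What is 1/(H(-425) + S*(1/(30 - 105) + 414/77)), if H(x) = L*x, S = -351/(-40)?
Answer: -77000/6541376159 ≈ -1.1771e-5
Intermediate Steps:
S = 351/40 (S = -351*(-1/40) = 351/40 ≈ 8.7750)
L = 200 (L = -40*(-5) = 200)
H(x) = 200*x
1/(H(-425) + S*(1/(30 - 105) + 414/77)) = 1/(200*(-425) + 351*(1/(30 - 105) + 414/77)/40) = 1/(-85000 + 351*(1/(-75) + 414*(1/77))/40) = 1/(-85000 + 351*(-1/75 + 414/77)/40) = 1/(-85000 + (351/40)*(30973/5775)) = 1/(-85000 + 3623841/77000) = 1/(-6541376159/77000) = -77000/6541376159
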